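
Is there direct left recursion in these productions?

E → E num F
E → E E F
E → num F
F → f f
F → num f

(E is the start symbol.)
Yes, E is left-recursive

Direct left recursion occurs when N → N α for some non-terminal N (the right-hand side begins with the left-hand side itself).

E → E num F: LEFT RECURSIVE (starts with E)
E → E E F: LEFT RECURSIVE (starts with E)
E → num F: starts with num
F → f f: starts with f
F → num f: starts with num

The grammar has direct left recursion on: E.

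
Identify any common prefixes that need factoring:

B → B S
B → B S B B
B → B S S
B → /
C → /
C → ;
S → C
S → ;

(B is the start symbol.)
Yes, B has productions with common prefix 'B S'

Left-factoring is needed when two productions for the same non-terminal
share a common prefix on the right-hand side.

Productions for B:
  B → B S
  B → B S B B
  B → B S S
  B → /
Productions for C:
  C → /
  C → ;
Productions for S:
  S → C
  S → ;

Found common prefix 'B S' in productions for B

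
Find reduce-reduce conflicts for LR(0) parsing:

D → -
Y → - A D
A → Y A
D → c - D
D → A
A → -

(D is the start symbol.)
Augment with D' → D and build the canonical LR(0) collection (I0 = CLOSURE({[D' → . D]}), then GOTO on every symbol after a dot until no new states appear). It has 12 states:
  I0: { [A → . -], [A → . Y A], [D → . -], [D → . A], [D → . c - D], [D' → . D], [Y → . - A D] }  — shift
  I1: { [A → - .], [A → . -], [A → . Y A], [D → - .], [Y → - . A D], [Y → . - A D] }  — shift, 2 reduces
  I2: { [D → A .] }  — reduce
  I3: { [D' → D .] }  — accept
  I4: { [A → . -], [A → . Y A], [A → Y . A], [Y → . - A D] }  — shift
  I5: { [D → c . - D] }  — shift
  I6: { [A → . -], [A → . Y A], [D → . -], [D → . A], [D → . c - D], [D → c - . D], [Y → . - A D] }  — shift
  I7: { [D → c - D .] }  — reduce
  I8: { [A → - .], [A → . -], [A → . Y A], [Y → - . A D], [Y → . - A D] }  — shift, reduce
  I9: { [A → Y A .] }  — reduce
  I10: { [A → . -], [A → . Y A], [D → . -], [D → . A], [D → . c - D], [Y → - A . D], [Y → . - A D] }  — shift
  I11: { [Y → - A D .] }  — reduce

I1 contains complete items [A → - .], [D → - .] — reduce-reduce conflict.

Answer: Yes — I1: [A → - .] vs [D → - .]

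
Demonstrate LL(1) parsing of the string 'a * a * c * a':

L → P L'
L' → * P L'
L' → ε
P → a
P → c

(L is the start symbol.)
LL(1) parsing maintains a stack (initially the start symbol over $) and the input. At each step: if the stack top is a terminal, match it against the current input token; if it is a non-terminal N, replace it with the RHS of M[N, lookahead] (the unique production whose predict set contains the lookahead).

Stack is shown with the top on the left.

Stack     Input            Action
---------------------------------
L $       a * a * c * a $  output L → P L'
P L' $    a * a * c * a $  output P → a
a L' $    a * a * c * a $  match 'a'
L' $      * a * c * a $    output L' → * P L'
* P L' $  * a * c * a $    match '*'
P L' $    a * c * a $      output P → a
a L' $    a * c * a $      match 'a'
L' $      * c * a $        output L' → * P L'
* P L' $  * c * a $        match '*'
P L' $    c * a $          output P → c
c L' $    c * a $          match 'c'
L' $      * a $            output L' → * P L'
* P L' $  * a $            match '*'
P L' $    a $              output P → a
a L' $    a $              match 'a'
L' $      $                output L' → ε
$         $                accept

The string is accepted.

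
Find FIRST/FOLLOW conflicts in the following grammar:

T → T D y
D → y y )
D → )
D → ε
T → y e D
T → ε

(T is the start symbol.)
A FIRST/FOLLOW conflict occurs when a non-terminal N has a nullable alternative N → β (β ⇒* ε) and another alternative N → α with FIRST(α) ∩ FOLLOW(N) ≠ ∅: on such a lookahead the parser cannot decide between expanding α and letting N vanish via β.

Nullable non-terminals: D, T.
FIRST sets used below: FIRST(T) = { ')', 'y', ε }, FIRST(D) = { ')', 'y', ε }

D: nullable alternative(s) D → ε; FOLLOW(D) = { $, ')', 'y' }
  D → y y ): FIRST \ {ε} = { 'y' } — overlaps FOLLOW(D) on { 'y' }: CONFLICT
  D → ): FIRST \ {ε} = { ')' } — overlaps FOLLOW(D) on { ')' }: CONFLICT
  D → ε: FIRST \ {ε} = { } — this is the only nullable alternative, skip

T: nullable alternative(s) T → ε; FOLLOW(T) = { $, ')', 'y' }
  T → T D y: FIRST \ {ε} = { ')', 'y' } — overlaps FOLLOW(T) on { ')', 'y' }: CONFLICT
  T → y e D: FIRST \ {ε} = { 'y' } — overlaps FOLLOW(T) on { 'y' }: CONFLICT
  T → ε: FIRST \ {ε} = { } — this is the only nullable alternative, skip

So the grammar has 4 FIRST/FOLLOW conflicts (marked CONFLICT above).

Answer: Yes. T → T D y with FOLLOW(T) on { ')', 'y' }; T → y e D with FOLLOW(T) on { 'y' }; D → y y ')' with FOLLOW(D) on { 'y' }; D → ')' with FOLLOW(D) on { ')' }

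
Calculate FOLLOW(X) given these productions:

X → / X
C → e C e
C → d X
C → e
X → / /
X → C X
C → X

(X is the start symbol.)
{ $, '/', 'd', 'e' }

X is the start symbol, so $ ∈ FOLLOW(X).
In X → / X: X is at the end; this adds FOLLOW(X) to itself — nothing new
In C → d X: X is at the end, add FOLLOW(C)
In X → C X: X is at the end; this adds FOLLOW(X) to itself — nothing new
In C → X: X is at the end, add FOLLOW(C)

The FOLLOW sets referred to above (computed the same way, to a fixed point):
  FOLLOW(C) = { '/', 'd', 'e' }

Taking the union: FOLLOW(X) = { $, '/', 'd', 'e' }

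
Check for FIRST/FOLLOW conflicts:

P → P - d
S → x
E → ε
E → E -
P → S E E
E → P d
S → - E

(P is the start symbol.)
A FIRST/FOLLOW conflict occurs when a non-terminal N has a nullable alternative N → β (β ⇒* ε) and another alternative N → α with FIRST(α) ∩ FOLLOW(N) ≠ ∅: on such a lookahead the parser cannot decide between expanding α and letting N vanish via β.

Nullable non-terminals: E.
FIRST sets used below: FIRST(E) = { '-', 'x', ε }, FIRST(P) = { '-', 'x' }

E: nullable alternative(s) E → ε; FOLLOW(E) = { $, '-', 'd', 'x' }
  E → ε: FIRST \ {ε} = { } — this is the only nullable alternative, skip
  E → E -: FIRST \ {ε} = { '-', 'x' } — overlaps FOLLOW(E) on { '-', 'x' }: CONFLICT
  E → P d: FIRST \ {ε} = { '-', 'x' } — overlaps FOLLOW(E) on { '-', 'x' }: CONFLICT

P, S have no nullable alternative, so no FIRST/FOLLOW check is needed there.

So the grammar has 2 FIRST/FOLLOW conflicts (marked CONFLICT above).

Answer: Yes. E → E '-' with FOLLOW(E) on { '-', 'x' }; E → P d with FOLLOW(E) on { '-', 'x' }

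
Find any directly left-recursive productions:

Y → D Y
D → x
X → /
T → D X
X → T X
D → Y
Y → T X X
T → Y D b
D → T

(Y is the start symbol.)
Y → D Y: starts with D
D → x: starts with x
X → /: starts with '/'
T → D X: starts with D
X → T X: starts with T
D → Y: starts with Y
Y → T X X: starts with T
T → Y D b: starts with Y
D → T: starts with T

No direct left recursion found.

Answer: No direct left recursion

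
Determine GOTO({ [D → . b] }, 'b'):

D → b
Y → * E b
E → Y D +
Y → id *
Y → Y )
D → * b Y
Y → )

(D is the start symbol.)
GOTO(I, 'b') = CLOSURE({ [A → αX.β] : [A → α.Xβ] ∈ I, X = 'b' })

Items with dot before 'b', with the dot advanced:
  [D → . b] → [D → b .]
Closure adds nothing (no advanced item has the dot before a non-terminal).

GOTO = { [D → b .] }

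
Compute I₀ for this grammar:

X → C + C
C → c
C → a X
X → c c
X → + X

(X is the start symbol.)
{ [C → . a X], [C → . c], [X → . + X], [X → . C + C], [X → . c c], [X' → . X] }

First, augment the grammar with X' → X
I₀ = CLOSURE({ [X' → . X] }):
  [X' → . X] has the dot before X: add [X → . C + C], [X → . c c], [X → . + X]
  [X → . C + C] has the dot before C: add [C → . c], [C → . a X]
No further items can be added.

I₀ = { [C → . a X], [C → . c], [X → . + X], [X → . C + C], [X → . c c], [X' → . X] }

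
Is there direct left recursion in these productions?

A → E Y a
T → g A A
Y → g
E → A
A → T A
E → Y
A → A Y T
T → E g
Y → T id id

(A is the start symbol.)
A → E Y a: starts with E
T → g A A: starts with g
Y → g: starts with g
E → A: starts with A
A → T A: starts with T
E → Y: starts with Y
A → A Y T: LEFT RECURSIVE (starts with A)
T → E g: starts with E
Y → T id id: starts with T

The grammar has direct left recursion on: A.

Answer: Yes, A is left-recursive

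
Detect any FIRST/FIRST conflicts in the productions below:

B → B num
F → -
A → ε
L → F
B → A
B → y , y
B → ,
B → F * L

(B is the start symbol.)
FIRST sets of the non-terminals at (or reachable through a nullable prefix from) the front of some alternative:
  FIRST(B) = { ',', '-', 'num', 'y', ε }
  FIRST(A) = { ε }
  FIRST(F) = { '-' }

Productions for B:
  B → B num: FIRST = { ',', '-', 'num', 'y' }
  B → A: FIRST = { ε }
  B → y , y: FIRST = { 'y' }
  B → ,: FIRST = { ',' }
  B → F * L: FIRST = { '-' }
F, A, L have only one production, so no FIRST/FIRST conflict is possible there.

Conflict for B: B → B num and B → y , y
  Overlap: { 'y' }
Conflict for B: B → B num and B → ,
  Overlap: { ',' }
Conflict for B: B → B num and B → F * L
  Overlap: { '-' }

Answer: Yes. B → B num / B → y ',' y on { 'y' }; B → B num / B → ',' on { ',' }; B → B num / B → F '*' L on { '-' }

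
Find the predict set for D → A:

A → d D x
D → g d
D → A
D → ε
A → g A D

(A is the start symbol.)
PREDICT(D → A) = (FIRST(RHS) \ {ε}) ∪ (FOLLOW(D) if ε ∈ FIRST(RHS), i.e. RHS ⇒* ε)
FIRST(A) = { 'd', 'g' }
FIRST(A) = { 'd', 'g' }
ε ∉ FIRST(A), so FOLLOW(D) is not added.
PREDICT(D → A) = { 'd', 'g' }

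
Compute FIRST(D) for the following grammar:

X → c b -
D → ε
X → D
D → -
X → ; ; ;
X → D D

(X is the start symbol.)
From D → ε:
  - ε-production, so ε ∈ FIRST(D)
From D → -:
  - '-' is a terminal: add '-' and stop

Collecting: FIRST(D) = { '-', ε }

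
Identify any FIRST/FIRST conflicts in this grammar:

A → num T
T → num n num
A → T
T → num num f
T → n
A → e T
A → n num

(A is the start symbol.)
A FIRST/FIRST conflict occurs when two productions N → α and N → β for the same non-terminal have FIRST(α) ∩ FIRST(β) ≠ ∅ (with ε ∈ FIRST of a nullable right-hand side, so two nullable alternatives also conflict).

FIRST sets of the non-terminals at (or reachable through a nullable prefix from) the front of some alternative:
  FIRST(T) = { 'n', 'num' }

Productions for A:
  A → num T: FIRST = { 'num' }
  A → T: FIRST = { 'n', 'num' }
  A → e T: FIRST = { 'e' }
  A → n num: FIRST = { 'n' }
Productions for T:
  T → num n num: FIRST = { 'num' }
  T → num num f: FIRST = { 'num' }
  T → n: FIRST = { 'n' }

Conflict for A: A → num T and A → T
  Overlap: { 'num' }
Conflict for A: A → T and A → n num
  Overlap: { 'n' }
Conflict for T: T → num n num and T → num num f
  Overlap: { 'num' }

Answer: Yes. A → num T / A → T on { 'num' }; A → T / A → n num on { 'n' }; T → num n num / T → num num f on { 'num' }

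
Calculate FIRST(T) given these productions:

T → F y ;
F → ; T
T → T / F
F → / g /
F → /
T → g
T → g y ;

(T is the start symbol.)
To compute FIRST(T), examine every production with T on the left-hand side, reading each right-hand side left to right until a non-nullable symbol is reached.

FIRST sets of the other non-terminals involved (by the same procedure, iterated to a fixed point):
  FIRST(F) = { '/', ';' }

From T → F y ;:
  - F is a non-terminal: add FIRST(F) \ {ε} = { '/', ';' }
    F is not nullable, so stop
From T → T / F:
  - T is the symbol being defined: contributes nothing new
    T is not nullable, so stop
From T → g:
  - g is a terminal: add 'g' and stop
From T → g y ;:
  - g is a terminal: add 'g' and stop

Collecting: FIRST(T) = { '/', ';', 'g' }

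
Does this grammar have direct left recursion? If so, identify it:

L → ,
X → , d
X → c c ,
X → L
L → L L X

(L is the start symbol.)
Yes, L is left-recursive

Direct left recursion occurs when N → N α for some non-terminal N (the right-hand side begins with the left-hand side itself).

L → ,: starts with ','
X → , d: starts with ','
X → c c ,: starts with c
X → L: starts with L
L → L L X: LEFT RECURSIVE (starts with L)

The grammar has direct left recursion on: L.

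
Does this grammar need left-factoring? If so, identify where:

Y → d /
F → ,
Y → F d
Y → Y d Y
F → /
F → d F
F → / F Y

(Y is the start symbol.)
Left-factoring is needed when two productions for the same non-terminal
share a common prefix on the right-hand side.

Productions for Y:
  Y → d /
  Y → F d
  Y → Y d Y
Productions for F:
  F → ,
  F → /
  F → d F
  F → / F Y

Found common prefix '/' in productions for F

Answer: Yes, F has productions with common prefix '/'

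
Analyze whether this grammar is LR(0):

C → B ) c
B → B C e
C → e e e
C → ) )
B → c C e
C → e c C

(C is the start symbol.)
A grammar is LR(0) if no state in the canonical LR(0) collection has:
  - both a shift item (dot before a terminal) and a complete item (shift-reduce conflict), or
  - two or more complete items (reduce-reduce conflict; the accept item [C' → C .] counts as a complete item here).

Augment with C' → C and build the canonical LR(0) collection (I0 = CLOSURE({[C' → . C]}), then GOTO on every symbol after a dot until no new states appear). It has 17 states:
  I0: { [B → . B C e], [B → . c C e], [C → . ) )], [C → . B ) c], [C → . e c C], [C → . e e e], [C' → . C] }  — shift
  I1: { [C → ) . )] }  — shift
  I2: { [B → . B C e], [B → . c C e], [B → B . C e], [C → . ) )], [C → . B ) c], [C → . e c C], [C → . e e e], [C → B . ) c] }  — shift
  I3: { [C' → C .] }  — accept
  I4: { [B → . B C e], [B → . c C e], [B → c . C e], [C → . ) )], [C → . B ) c], [C → . e c C], [C → . e e e] }  — shift
  I5: { [C → e . c C], [C → e . e e] }  — shift
  I6: { [B → . B C e], [B → . c C e], [C → . ) )], [C → . B ) c], [C → . e c C], [C → . e e e], [C → e c . C] }  — shift
  I7: { [C → e e . e] }  — shift
  I8: { [C → e e e .] }  — reduce
  I9: { [C → e c C .] }  — reduce
  I10: { [B → c C . e] }  — shift
  I11: { [B → c C e .] }  — reduce
  I12: { [C → ) . )], [C → B ) . c] }  — shift
  I13: { [B → B C . e] }  — shift
  I14: { [B → B C e .] }  — reduce
  I15: { [C → ) ) .] }  — reduce
  I16: { [C → B ) c .] }  — reduce

Every state is either a pure shift/goto state or contains exactly one complete item and nothing to shift — no conflicts. The grammar is LR(0).

Answer: Yes, the grammar is LR(0)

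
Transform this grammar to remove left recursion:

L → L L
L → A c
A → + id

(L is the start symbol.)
L is directly left-recursive. The standard transformation for
  A → A α₁ | ... | A α_m | β₁ | ... | β_n
is
  A  → β₁ A' | ... | β_n A'
  A' → α₁ A' | ... | α_m A' | ε

L → A c becomes L → A c L'
L → L L becomes L' → L L'
Add L' → ε

Productions for other non-terminals are unchanged:
  A → + id

Resulting grammar:
L → A c L'
L' → L L'
L' → ε
A → + id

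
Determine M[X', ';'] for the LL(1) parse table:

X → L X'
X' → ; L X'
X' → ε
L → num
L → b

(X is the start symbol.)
To find M[X', ';'], we find productions for X' where ';' is in the predict set (PREDICT(N → α) = (FIRST(α) \ {ε}) ∪ (FOLLOW(N) if α ⇒* ε)).

Relevant sets:
  FOLLOW(X') = { $ }

X' → ; L X': PREDICT = { ';' }
  ';' is in predict set, so this production goes in M[X', ';']
X' → ε: PREDICT = { $ }

M[X', ';'] = X' → ; L X'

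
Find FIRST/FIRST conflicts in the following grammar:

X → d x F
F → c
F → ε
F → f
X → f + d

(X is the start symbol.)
No FIRST/FIRST conflicts.

A FIRST/FIRST conflict occurs when two productions N → α and N → β for the same non-terminal have FIRST(α) ∩ FIRST(β) ≠ ∅ (with ε ∈ FIRST of a nullable right-hand side, so two nullable alternatives also conflict).

Productions for X:
  X → d x F: FIRST = { 'd' }
  X → f + d: FIRST = { 'f' }
Productions for F:
  F → c: FIRST = { 'c' }
  F → ε: FIRST = { ε }
  F → f: FIRST = { 'f' }

All alternatives of each non-terminal have pairwise disjoint FIRST sets.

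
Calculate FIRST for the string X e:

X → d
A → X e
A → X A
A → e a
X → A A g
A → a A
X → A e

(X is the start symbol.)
FIRST sets of the non-terminals involved (from the grammar, by fixed-point iteration):
  FIRST(X) = { 'a', 'd', 'e' }

To compute FIRST(X e), process the symbols left to right:
Symbol X is a non-terminal. Add FIRST(X) \ {ε} = { 'a', 'd', 'e' }
X is not nullable (ε ∉ FIRST(X)), so stop here.
FIRST(X e) = { 'a', 'd', 'e' }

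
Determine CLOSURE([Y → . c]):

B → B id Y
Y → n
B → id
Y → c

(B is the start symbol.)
{ [Y → . c] }

To compute CLOSURE, for each item [A → α.Bβ] where B is a non-terminal, add [B → .γ] for all productions B → γ; repeat for the newly added items until nothing changes.

Start with: [Y → . c]
The dot precedes the terminal c, so nothing is added.

CLOSURE = { [Y → . c] }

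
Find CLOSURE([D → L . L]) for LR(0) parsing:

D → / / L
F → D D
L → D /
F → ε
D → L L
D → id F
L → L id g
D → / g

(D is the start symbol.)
{ [D → . / / L], [D → . / g], [D → . L L], [D → . id F], [D → L . L], [L → . D /], [L → . L id g] }

To compute CLOSURE, for each item [A → α.Bβ] where B is a non-terminal, add [B → .γ] for all productions B → γ; repeat for the newly added items until nothing changes.

Start with: [D → L . L]
  [D → L . L] has the dot before L: add [L → . D /], [L → . L id g]
  [L → . D /] has the dot before D: add [D → . / / L], [D → . L L], [D → . id F], [D → . / g]
No further items can be added.

CLOSURE = { [D → . / / L], [D → . / g], [D → . L L], [D → . id F], [D → L . L], [L → . D /], [L → . L id g] }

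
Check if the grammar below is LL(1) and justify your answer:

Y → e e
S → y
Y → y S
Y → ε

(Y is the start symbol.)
Yes, the grammar is LL(1).

Relevant sets:
  FOLLOW(Y) = { $ }

For Y:
  PREDICT(Y → e e) = { 'e' }
  PREDICT(Y → y S) = { 'y' }
  PREDICT(Y → ε) = { $ }
S has a single production, so nothing to check there.

All predict sets are disjoint. The grammar IS LL(1).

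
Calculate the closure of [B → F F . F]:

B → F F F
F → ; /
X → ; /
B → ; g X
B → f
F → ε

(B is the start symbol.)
{ [B → F F . F], [F → . ; /], [F → .] }

To compute CLOSURE, for each item [A → α.Bβ] where B is a non-terminal, add [B → .γ] for all productions B → γ; repeat for the newly added items until nothing changes.

Start with: [B → F F . F]
  [B → F F . F] has the dot before F: add [F → . ; /], [F → .]
No further items can be added.

CLOSURE = { [B → F F . F], [F → . ; /], [F → .] }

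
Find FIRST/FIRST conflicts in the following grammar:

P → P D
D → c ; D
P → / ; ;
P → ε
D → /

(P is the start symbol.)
FIRST sets of the non-terminals at (or reachable through a nullable prefix from) the front of some alternative:
  FIRST(P) = { '/', 'c', ε }
  FIRST(D) = { '/', 'c' }

Productions for P:
  P → P D: FIRST = { '/', 'c' }
  P → / ; ;: FIRST = { '/' }
  P → ε: FIRST = { ε }
Productions for D:
  D → c ; D: FIRST = { 'c' }
  D → /: FIRST = { '/' }

Conflict for P: P → P D and P → / ; ;
  Overlap: { '/' }

Answer: Yes. P → P D / P → '/' ';' ';' on { '/' }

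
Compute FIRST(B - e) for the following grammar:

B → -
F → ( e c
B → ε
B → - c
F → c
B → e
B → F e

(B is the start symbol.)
{ '(', '-', 'c', 'e' }

FIRST sets of the non-terminals involved (from the grammar, by fixed-point iteration):
  FIRST(B) = { '(', '-', 'c', 'e', ε }

To compute FIRST(B - e), process the symbols left to right:
Symbol B is a non-terminal. Add FIRST(B) \ {ε} = { '(', '-', 'c', 'e' }
B is nullable (ε ∈ FIRST(B)), continue to the next symbol.
Symbol - is a terminal. Add '-' and stop.
FIRST(B - e) = { '(', '-', 'c', 'e' }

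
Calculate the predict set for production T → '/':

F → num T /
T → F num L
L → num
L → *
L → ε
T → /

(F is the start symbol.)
{ '/' }

PREDICT(T → '/') = (FIRST(RHS) \ {ε}) ∪ (FOLLOW(T) if ε ∈ FIRST(RHS), i.e. RHS ⇒* ε)
FIRST('/') = { '/' }
ε ∉ FIRST('/'), so FOLLOW(T) is not added.
PREDICT(T → '/') = { '/' }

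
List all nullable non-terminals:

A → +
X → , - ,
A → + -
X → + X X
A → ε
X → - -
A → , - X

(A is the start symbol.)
{ 'A' }

ε-productions: A → ε
So A is immediately nullable.
No further non-terminal can be added: every production for the remaining non-terminals contains a terminal or a non-nullable non-terminal.
Nullable = { 'A' }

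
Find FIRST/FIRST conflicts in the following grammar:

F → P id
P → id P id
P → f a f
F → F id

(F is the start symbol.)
Yes. F → P id / F → F id on { 'f', 'id' }

A FIRST/FIRST conflict occurs when two productions N → α and N → β for the same non-terminal have FIRST(α) ∩ FIRST(β) ≠ ∅ (with ε ∈ FIRST of a nullable right-hand side, so two nullable alternatives also conflict).

FIRST sets of the non-terminals at (or reachable through a nullable prefix from) the front of some alternative:
  FIRST(P) = { 'f', 'id' }
  FIRST(F) = { 'f', 'id' }

Productions for F:
  F → P id: FIRST = { 'f', 'id' }
  F → F id: FIRST = { 'f', 'id' }
Productions for P:
  P → id P id: FIRST = { 'id' }
  P → f a f: FIRST = { 'f' }

Conflict for F: F → P id and F → F id
  Overlap: { 'f', 'id' }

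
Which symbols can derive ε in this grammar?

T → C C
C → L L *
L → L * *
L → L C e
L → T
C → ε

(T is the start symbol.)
ε-productions: C → ε
So C is immediately nullable.
T → C C: every symbol on the right is nullable, so T is nullable too.
L → T: every symbol on the right is nullable, so L is nullable too.
Every non-terminal is now nullable.
Nullable = { 'C', 'L', 'T' }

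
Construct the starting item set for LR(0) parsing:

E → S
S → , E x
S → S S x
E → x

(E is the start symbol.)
{ [E → . S], [E → . x], [E' → . E], [S → . , E x], [S → . S S x] }

First, augment the grammar with E' → E
I₀ = CLOSURE({ [E' → . E] }):
  [E' → . E] has the dot before E: add [E → . S], [E → . x]
  [E → . S] has the dot before S: add [S → . , E x], [S → . S S x]
No further items can be added.

I₀ = { [E → . S], [E → . x], [E' → . E], [S → . , E x], [S → . S S x] }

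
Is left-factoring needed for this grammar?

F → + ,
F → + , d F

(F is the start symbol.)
Yes, F has productions with common prefix '+ ,'

Left-factoring is needed when two productions for the same non-terminal
share a common prefix on the right-hand side.

Productions for F:
  F → + ,
  F → + , d F

Found common prefix '+ ,' in productions for F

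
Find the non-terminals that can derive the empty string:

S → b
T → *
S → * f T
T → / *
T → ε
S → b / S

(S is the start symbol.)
A non-terminal is nullable if it can derive ε (the empty string): either it has an ε-production, or it has a production whose right-hand side consists entirely of nullable non-terminals.

ε-productions: T → ε
So T is immediately nullable.
No further non-terminal can be added: every production for the remaining non-terminals contains a terminal or a non-nullable non-terminal.
Nullable = { 'T' }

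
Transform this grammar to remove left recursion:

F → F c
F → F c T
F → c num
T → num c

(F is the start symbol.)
F → c num F'
F' → c F'
F' → c T F'
F' → ε
T → num c

F is directly left-recursive. The standard transformation for
  A → A α₁ | ... | A α_m | β₁ | ... | β_n
is
  A  → β₁ A' | ... | β_n A'
  A' → α₁ A' | ... | α_m A' | ε

F → c num becomes F → c num F'
F → F c becomes F' → c F'
F → F c T becomes F' → c T F'
Add F' → ε

Productions for other non-terminals are unchanged:
  T → num c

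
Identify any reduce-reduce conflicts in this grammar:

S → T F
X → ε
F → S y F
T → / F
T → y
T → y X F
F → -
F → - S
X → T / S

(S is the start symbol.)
Yes — I4: [T → y .] vs [X → .]

A reduce-reduce conflict occurs when an LR(0) state has two complete items [A → α .] and [B → β .] — both call for a reduction, and with no lookahead the parser cannot choose between them.

Augment with S' → S and build the canonical LR(0) collection (I0 = CLOSURE({[S' → . S]}), then GOTO on every symbol after a dot until no new states appear). It has 17 states:
  I0: { [S → . T F], [S' → . S], [T → . / F], [T → . y X F], [T → . y] }  — shift
  I1: { [F → . - S], [F → . -], [F → . S y F], [S → . T F], [T → . / F], [T → . y X F], [T → . y], [T → / . F] }  — shift
  I2: { [S' → S .] }  — accept
  I3: { [F → . - S], [F → . -], [F → . S y F], [S → . T F], [S → T . F], [T → . / F], [T → . y X F], [T → . y] }  — shift
  I4: { [T → . / F], [T → . y X F], [T → . y], [T → y . X F], [T → y .], [X → . T / S], [X → .] }  — shift, 2 reduces
  I5: { [X → T . / S] }  — shift
  I6: { [F → . - S], [F → . -], [F → . S y F], [S → . T F], [T → . / F], [T → . y X F], [T → . y], [T → y X . F] }  — shift
  I7: { [F → - . S], [F → - .], [S → . T F], [T → . / F], [T → . y X F], [T → . y] }  — shift, reduce
  I8: { [T → y X F .] }  — reduce
  I9: { [F → S . y F] }  — shift
  I10: { [F → . - S], [F → . -], [F → . S y F], [F → S y . F], [S → . T F], [T → . / F], [T → . y X F], [T → . y] }  — shift
  I11: { [F → S y F .] }  — reduce
  I12: { [F → - S .] }  — reduce
  I13: { [S → . T F], [T → . / F], [T → . y X F], [T → . y], [X → T / . S] }  — shift
  I14: { [X → T / S .] }  — reduce
  I15: { [S → T F .] }  — reduce
  I16: { [T → / F .] }  — reduce

I4 contains complete items [T → y .], [X → .] — reduce-reduce conflict.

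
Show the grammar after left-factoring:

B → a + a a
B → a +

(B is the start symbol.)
Left-factoring transforms A → αβ₁ | αβ₂ into A → αA' and A' → β₁ | β₂
(α is the longest common prefix among the alternatives). Repeat until
no nonterminal has two alternatives with a common prefix.

Round 1: B has alternatives sharing prefix 'a +'. Introduce B': B → a + B'
  Add: B' → a a
  Add: B' → ε

No remaining common prefixes — done.

Resulting grammar:
B → a + B'
B' → a a
B' → ε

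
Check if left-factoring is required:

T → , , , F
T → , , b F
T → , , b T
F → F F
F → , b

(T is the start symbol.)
Yes, T has productions with common prefix ', ,'

Left-factoring is needed when two productions for the same non-terminal
share a common prefix on the right-hand side.

Productions for T:
  T → , , , F
  T → , , b F
  T → , , b T
Productions for F:
  F → F F
  F → , b

Found common prefix ', ,' in productions for T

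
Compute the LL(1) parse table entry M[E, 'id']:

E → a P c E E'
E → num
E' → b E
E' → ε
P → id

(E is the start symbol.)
To find M[E, 'id'], we find productions for E where 'id' is in the predict set (PREDICT(N → α) = (FIRST(α) \ {ε}) ∪ (FOLLOW(N) if α ⇒* ε)).

E → a P c E E': PREDICT = { 'a' }
E → num: PREDICT = { 'num' }

M[E, 'id'] is empty (no production applies)

Answer: Empty (error entry)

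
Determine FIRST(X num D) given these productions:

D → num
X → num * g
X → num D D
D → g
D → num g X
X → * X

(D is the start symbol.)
FIRST sets of the non-terminals involved (from the grammar, by fixed-point iteration):
  FIRST(X) = { '*', 'num' }

To compute FIRST(X num D), process the symbols left to right:
Symbol X is a non-terminal. Add FIRST(X) \ {ε} = { '*', 'num' }
X is not nullable (ε ∉ FIRST(X)), so stop here.
FIRST(X num D) = { '*', 'num' }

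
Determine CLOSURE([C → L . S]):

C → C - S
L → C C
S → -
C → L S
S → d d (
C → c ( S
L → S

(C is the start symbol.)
{ [C → L . S], [S → . -], [S → . d d (] }

Start with: [C → L . S]
  [C → L . S] has the dot before S: add [S → . -], [S → . d d (]
No further items can be added.

CLOSURE = { [C → L . S], [S → . -], [S → . d d (] }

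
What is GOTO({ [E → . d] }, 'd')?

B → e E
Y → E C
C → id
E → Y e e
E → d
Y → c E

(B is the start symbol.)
GOTO(I, 'd') = CLOSURE({ [A → αX.β] : [A → α.Xβ] ∈ I, X = 'd' })

Items with dot before 'd', with the dot advanced:
  [E → . d] → [E → d .]
Closure adds nothing (no advanced item has the dot before a non-terminal).

GOTO = { [E → d .] }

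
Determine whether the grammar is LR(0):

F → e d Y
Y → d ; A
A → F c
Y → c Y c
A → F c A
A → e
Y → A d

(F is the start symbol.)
No. Shift-reduce conflict between [A → e .] and [F → e . d Y]

A grammar is LR(0) if no state in the canonical LR(0) collection has:
  - both a shift item (dot before a terminal) and a complete item (shift-reduce conflict), or
  - two or more complete items (reduce-reduce conflict; the accept item [F' → F .] counts as a complete item here).

Augment with F' → F and build the canonical LR(0) collection (I0 = CLOSURE({[F' → . F]}), then GOTO on every symbol after a dot until no new states appear). It has 17 states:
  I0: { [F → . e d Y], [F' → . F] }  — shift
  I1: { [F' → F .] }  — accept
  I2: { [F → e . d Y] }  — shift
  I3: { [A → . F c A], [A → . F c], [A → . e], [F → . e d Y], [F → e d . Y], [Y → . A d], [Y → . c Y c], [Y → . d ; A] }  — shift
  I4: { [Y → A . d] }  — shift
  I5: { [A → F . c A], [A → F . c] }  — shift
  I6: { [F → e d Y .] }  — reduce
  I7: { [A → . F c A], [A → . F c], [A → . e], [F → . e d Y], [Y → . A d], [Y → . c Y c], [Y → . d ; A], [Y → c . Y c] }  — shift
  I8: { [Y → d . ; A] }  — shift
  I9: { [A → e .], [F → e . d Y] }  — shift, reduce
  I10: { [A → . F c A], [A → . F c], [A → . e], [F → . e d Y], [Y → d ; . A] }  — shift
  I11: { [Y → d ; A .] }  — reduce
  I12: { [Y → c Y . c] }  — shift
  I13: { [Y → c Y c .] }  — reduce
  I14: { [A → . F c A], [A → . F c], [A → . e], [A → F c . A], [A → F c .], [F → . e d Y] }  — shift, reduce
  I15: { [A → F c A .] }  — reduce
  I16: { [Y → A d .] }  — reduce

Conflict in state I9:
  Shift-reduce conflict between [A → e .] and [F → e . d Y]
So the grammar is NOT LR(0).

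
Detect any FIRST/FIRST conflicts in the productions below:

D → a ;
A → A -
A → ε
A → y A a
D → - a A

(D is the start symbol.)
Yes. A → A '-' / A → y A a on { 'y' }

A FIRST/FIRST conflict occurs when two productions N → α and N → β for the same non-terminal have FIRST(α) ∩ FIRST(β) ≠ ∅ (with ε ∈ FIRST of a nullable right-hand side, so two nullable alternatives also conflict).

FIRST sets of the non-terminals at (or reachable through a nullable prefix from) the front of some alternative:
  FIRST(A) = { '-', 'y', ε }

Productions for D:
  D → a ;: FIRST = { 'a' }
  D → - a A: FIRST = { '-' }
Productions for A:
  A → A -: FIRST = { '-', 'y' }
  A → ε: FIRST = { ε }
  A → y A a: FIRST = { 'y' }

Conflict for A: A → A - and A → y A a
  Overlap: { 'y' }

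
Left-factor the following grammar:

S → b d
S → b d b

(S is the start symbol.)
Left-factoring transforms A → αβ₁ | αβ₂ into A → αA' and A' → β₁ | β₂
(α is the longest common prefix among the alternatives). Repeat until
no nonterminal has two alternatives with a common prefix.

Round 1: S has alternatives sharing prefix 'b d'. Introduce S': S → b d S'
  Add: S' → ε
  Add: S' → b

No remaining common prefixes — done.

Resulting grammar:
S → b d S'
S' → ε
S' → b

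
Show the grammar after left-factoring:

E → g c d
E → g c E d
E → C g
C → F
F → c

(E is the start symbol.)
E → g c E'
E' → d
E' → E d
E → C g
C → F
F → c

Left-factoring transforms A → αβ₁ | αβ₂ into A → αA' and A' → β₁ | β₂
(α is the longest common prefix among the alternatives). Repeat until
no nonterminal has two alternatives with a common prefix.

Round 1: E has alternatives sharing prefix 'g c'. Introduce E': E → g c E'
  Add: E' → d
  Add: E' → E d

No remaining common prefixes — done.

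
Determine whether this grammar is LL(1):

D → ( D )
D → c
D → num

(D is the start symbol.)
For D:
  PREDICT(D → '(' D ')') = { '(' }
  PREDICT(D → c) = { 'c' }
  PREDICT(D → num) = { 'num' }

All predict sets are disjoint. The grammar IS LL(1).

Answer: Yes, the grammar is LL(1).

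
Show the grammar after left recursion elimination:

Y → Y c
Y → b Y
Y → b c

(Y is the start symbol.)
Y → b Y Y'
Y → b c Y'
Y' → c Y'
Y' → ε

Y is directly left-recursive. The standard transformation for
  A → A α₁ | ... | A α_m | β₁ | ... | β_n
is
  A  → β₁ A' | ... | β_n A'
  A' → α₁ A' | ... | α_m A' | ε

Y → b Y becomes Y → b Y Y'
Y → b c becomes Y → b c Y'
Y → Y c becomes Y' → c Y'
Add Y' → ε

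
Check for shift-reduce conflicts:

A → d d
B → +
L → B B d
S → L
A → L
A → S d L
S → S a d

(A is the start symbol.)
No shift-reduce conflicts

A shift-reduce conflict occurs when an LR(0) state has both:
  - a complete (reduce) item [A → α .] (dot at the end), and
  - a shift item [B → β . c γ] (dot before a terminal).

Augment with A' → A and build the canonical LR(0) collection (I0 = CLOSURE({[A' → . A]}), then GOTO on every symbol after a dot until no new states appear). It has 14 states:
  I0: { [A → . L], [A → . S d L], [A → . d d], [A' → . A], [B → . +], [L → . B B d], [S → . L], [S → . S a d] }  — shift
  I1: { [B → + .] }  — reduce
  I2: { [A' → A .] }  — accept
  I3: { [B → . +], [L → B . B d] }  — shift
  I4: { [A → L .], [S → L .] }  — 2 reduces
  I5: { [A → S . d L], [S → S . a d] }  — shift
  I6: { [A → d . d] }  — shift
  I7: { [A → d d .] }  — reduce
  I8: { [S → S a . d] }  — shift
  I9: { [A → S d . L], [B → . +], [L → . B B d] }  — shift
  I10: { [A → S d L .] }  — reduce
  I11: { [S → S a d .] }  — reduce
  I12: { [L → B B . d] }  — shift
  I13: { [L → B B d .] }  — reduce

No state contains both a complete item and a shift item.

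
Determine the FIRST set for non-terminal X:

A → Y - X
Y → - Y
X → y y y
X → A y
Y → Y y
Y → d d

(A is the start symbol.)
{ '-', 'd', 'y' }

To compute FIRST(X), examine every production with X on the left-hand side, reading each right-hand side left to right until a non-nullable symbol is reached.

FIRST sets of the other non-terminals involved (by the same procedure, iterated to a fixed point):
  FIRST(A) = { '-', 'd' }

From X → y y y:
  - y is a terminal: add 'y' and stop
From X → A y:
  - A is a non-terminal: add FIRST(A) \ {ε} = { '-', 'd' }
    A is not nullable, so stop

Collecting: FIRST(X) = { '-', 'd', 'y' }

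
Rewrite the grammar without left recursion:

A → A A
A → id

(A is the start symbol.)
A is directly left-recursive. The standard transformation for
  A → A α₁ | ... | A α_m | β₁ | ... | β_n
is
  A  → β₁ A' | ... | β_n A'
  A' → α₁ A' | ... | α_m A' | ε

A → id becomes A → id A'
A → A A becomes A' → A A'
Add A' → ε

Resulting grammar:
A → id A'
A' → A A'
A' → ε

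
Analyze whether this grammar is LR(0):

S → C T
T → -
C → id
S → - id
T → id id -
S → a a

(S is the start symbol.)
Yes, the grammar is LR(0)

A grammar is LR(0) if no state in the canonical LR(0) collection has:
  - both a shift item (dot before a terminal) and a complete item (shift-reduce conflict), or
  - two or more complete items (reduce-reduce conflict; the accept item [S' → S .] counts as a complete item here).

Augment with S' → S and build the canonical LR(0) collection (I0 = CLOSURE({[S' → . S]}), then GOTO on every symbol after a dot until no new states appear). It has 13 states:
  I0: { [C → . id], [S → . - id], [S → . C T], [S → . a a], [S' → . S] }  — shift
  I1: { [S → - . id] }  — shift
  I2: { [S → C . T], [T → . -], [T → . id id -] }  — shift
  I3: { [S' → S .] }  — accept
  I4: { [S → a . a] }  — shift
  I5: { [C → id .] }  — reduce
  I6: { [S → a a .] }  — reduce
  I7: { [T → - .] }  — reduce
  I8: { [S → C T .] }  — reduce
  I9: { [T → id . id -] }  — shift
  I10: { [T → id id . -] }  — shift
  I11: { [T → id id - .] }  — reduce
  I12: { [S → - id .] }  — reduce

Every state is either a pure shift/goto state or contains exactly one complete item and nothing to shift — no conflicts. The grammar is LR(0).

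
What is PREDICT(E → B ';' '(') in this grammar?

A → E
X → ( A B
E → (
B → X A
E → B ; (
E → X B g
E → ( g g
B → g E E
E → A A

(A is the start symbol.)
PREDICT(E → B ';' '(') = (FIRST(RHS) \ {ε}) ∪ (FOLLOW(E) if ε ∈ FIRST(RHS), i.e. RHS ⇒* ε)
FIRST(B) = { '(', 'g' }
FIRST(B ';' '(') = { '(', 'g' }
ε ∉ FIRST(B ';' '('), so FOLLOW(E) is not added.
PREDICT(E → B ';' '(') = { '(', 'g' }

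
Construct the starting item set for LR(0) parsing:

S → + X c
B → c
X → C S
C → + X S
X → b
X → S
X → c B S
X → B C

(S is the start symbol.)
First, augment the grammar with S' → S
I₀ = CLOSURE({ [S' → . S] }):
  [S' → . S] has the dot before S: add [S → . + X c]
No further items can be added.

I₀ = { [S → . + X c], [S' → . S] }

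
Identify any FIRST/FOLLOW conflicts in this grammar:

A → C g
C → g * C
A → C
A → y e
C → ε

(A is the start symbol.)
Yes. C → g '*' C with FOLLOW(C) on { 'g' }

A FIRST/FOLLOW conflict occurs when a non-terminal N has a nullable alternative N → β (β ⇒* ε) and another alternative N → α with FIRST(α) ∩ FOLLOW(N) ≠ ∅: on such a lookahead the parser cannot decide between expanding α and letting N vanish via β.

Nullable non-terminals: A, C.
FIRST sets used below: FIRST(C) = { 'g', ε }

A: nullable alternative(s) A → C; FOLLOW(A) = { $ }
  A → C g: FIRST \ {ε} = { 'g' } — disjoint from FOLLOW(A)
  A → C: FIRST \ {ε} = { 'g' } — this is the only nullable alternative, skip
  A → y e: FIRST \ {ε} = { 'y' } — disjoint from FOLLOW(A)

C: nullable alternative(s) C → ε; FOLLOW(C) = { $, 'g' }
  C → g * C: FIRST \ {ε} = { 'g' } — overlaps FOLLOW(C) on { 'g' }: CONFLICT
  C → ε: FIRST \ {ε} = { } — this is the only nullable alternative, skip

So the grammar has 1 FIRST/FOLLOW conflict (marked CONFLICT above).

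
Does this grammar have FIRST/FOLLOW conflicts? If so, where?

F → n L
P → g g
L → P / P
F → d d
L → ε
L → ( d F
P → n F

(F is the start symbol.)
No FIRST/FOLLOW conflicts.

A FIRST/FOLLOW conflict occurs when a non-terminal N has a nullable alternative N → β (β ⇒* ε) and another alternative N → α with FIRST(α) ∩ FOLLOW(N) ≠ ∅: on such a lookahead the parser cannot decide between expanding α and letting N vanish via β.

Nullable non-terminals: L.
FIRST sets used below: FIRST(P) = { 'g', 'n' }

L: nullable alternative(s) L → ε; FOLLOW(L) = { $, '/' }
  L → P / P: FIRST \ {ε} = { 'g', 'n' } — disjoint from FOLLOW(L)
  L → ε: FIRST \ {ε} = { } — this is the only nullable alternative, skip
  L → ( d F: FIRST \ {ε} = { '(' } — disjoint from FOLLOW(L)

F, P have no nullable alternative, so no FIRST/FOLLOW check is needed there.

No FIRST/FOLLOW conflicts found.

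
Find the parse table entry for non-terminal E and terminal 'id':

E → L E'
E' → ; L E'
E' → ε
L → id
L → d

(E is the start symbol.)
To find M[E, 'id'], we find productions for E where 'id' is in the predict set (PREDICT(N → α) = (FIRST(α) \ {ε}) ∪ (FOLLOW(N) if α ⇒* ε)).

Relevant sets:
  FIRST(L) = { 'd', 'id' }

E → L E': PREDICT = { 'd', 'id' }
  'id' is in predict set, so this production goes in M[E, 'id']

M[E, 'id'] = E → L E'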